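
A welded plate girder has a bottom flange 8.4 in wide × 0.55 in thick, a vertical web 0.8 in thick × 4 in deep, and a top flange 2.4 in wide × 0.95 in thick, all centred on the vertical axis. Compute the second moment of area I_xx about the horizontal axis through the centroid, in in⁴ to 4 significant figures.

I_xx ≈ 40.09 in⁴

Split into non-overlapping primitives; take the origin at the lower-left of the bounding box.
Bottom plate: 8.4 × 0.55, A = 4.62 in², y = 0.275 in, Ī = 0.116463 in⁴.
Web plate: 0.8 × 4, A = 3.2 in², y = 2.55 in, Ī = 4.26667 in⁴.
Top plate: 2.4 × 0.95, A = 2.28 in², y = 5.025 in, Ī = 0.171475 in⁴.
Centroid: ȳ = ΣA·y / ΣA = 2.06807 in.
Transfer each piece to the horizontal axis through the centroid using Ī + A·d² with d = y − 2.06807:
  bottom plate: d = -1.79307 in → contributes +14.9702 in⁴
  web plate: d = 0.481931 in → contributes +5.00989 in⁴
  top plate: d = 2.95693 in → contributes +20.1065 in⁴
Total I = 40.0866 in⁴.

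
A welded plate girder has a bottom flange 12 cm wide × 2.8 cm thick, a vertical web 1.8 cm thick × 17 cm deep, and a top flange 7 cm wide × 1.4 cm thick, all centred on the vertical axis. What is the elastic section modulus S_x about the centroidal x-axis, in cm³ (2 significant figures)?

S_x ≈ 310 cm³

Decompose the section into non-overlapping parts with the origin at the bottom-left of its bounding rectangle.
Bottom plate: 12 × 2.8, A = 33.6 cm², y = 1.4 cm, Ī = 21.95 cm⁴.
Web plate: 1.8 × 17, A = 30.6 cm², y = 11.3 cm, Ī = 737 cm⁴.
Top plate: 7 × 1.4, A = 9.8 cm², y = 20.5 cm, Ī = 1.601 cm⁴.
Centroid: ȳ = ΣA·y / ΣA = 8.023 cm.
Transfer each piece to the centroidal x-axis using Ī + A·d² with d = y − 8.023:
  bottom plate: d = -6.623 cm → contributes +1 496 cm⁴
  web plate: d = 3.277 cm → contributes +1 066 cm⁴
  top plate: d = 12.48 cm → contributes +1 527 cm⁴
Total I = 4 089 cm⁴.
Extreme fibre distance c = 13.18 cm; S = I/c = 310.3 cm³.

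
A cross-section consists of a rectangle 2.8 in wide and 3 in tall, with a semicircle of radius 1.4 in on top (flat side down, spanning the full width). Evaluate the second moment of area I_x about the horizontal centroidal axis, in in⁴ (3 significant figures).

I_x ≈ 16.6 in⁴

Break the section into simple shapes (no overlaps), measuring from the bottom-left corner of the bounding box.
Rectangular body: 2.8 × 3, A = 8.4 in², y = 1.5 in, Ī = 6.3 in⁴.
Semicircular cap: semicircle r = 1.4, A = 3.0788 in², y = 3.5942 in, Ī = 0.42164 in⁴.
Centroid: ȳ = ΣA·y / ΣA = 2.0617 in.
Transfer each piece to the horizontal centroidal axis using Ī + A·d² with d = y − 2.0617:
  rectangular body: d = -0.56169 in → contributes +8.9501 in⁴
  semicircular cap: d = 1.5325 in → contributes +7.6522 in⁴
Total I = 16.602 in⁴.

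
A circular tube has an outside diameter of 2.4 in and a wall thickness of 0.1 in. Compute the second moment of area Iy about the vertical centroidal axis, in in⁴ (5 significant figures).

Iy ≈ 0.47870 in⁴

Break the section into simple shapes (no overlaps), measuring from the bottom-left corner of the bounding box.
Outer circle: ⌀2.4, A = 4.523893 in², x = 1.2 in, Ī = 1.628602 in⁴.
Bore (subtracted): ⌀2.2, A = 3.801327 in², x = 1.2 in, Ī = 1.149901 in⁴.
By symmetry the centroid is at mid-width, x̄ = 1.2 in.
All pieces are centred on the vertical centroidal axis, so I = ΣĪ (holes subtracted) = 0.4787002 in⁴.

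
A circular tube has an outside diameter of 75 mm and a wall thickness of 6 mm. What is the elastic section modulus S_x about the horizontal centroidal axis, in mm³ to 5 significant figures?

Treat the section as a set of non-overlapping primitives; coordinates are from the bounding-box lower-left.
Outer circle: ⌀75, A = 4417.865 mm², y = 37.5 mm, Ī = 1 553 156 mm⁴.
Bore (subtracted): ⌀63, A = 3117.245 mm², y = 37.5 mm, Ī = 773271.7 mm⁴.
By symmetry the centroid is at mid-height, ȳ = 37.5 mm.
All pieces are centred on the horizontal centroidal axis, so I = ΣĪ (holes subtracted) = 779883.9 mm⁴.
Extreme fibre distance c = 37.5 mm; S = I/c = 20796.9 mm³.

S_x ≈ 2.0797 × 10⁴ mm³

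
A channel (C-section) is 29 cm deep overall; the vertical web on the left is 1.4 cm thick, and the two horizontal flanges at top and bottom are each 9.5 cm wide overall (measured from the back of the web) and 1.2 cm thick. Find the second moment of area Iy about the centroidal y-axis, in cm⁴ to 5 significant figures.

Iy ≈ 409.52 cm⁴

Break the section into simple shapes (no overlaps), measuring from the bottom-left corner of the bounding box.
Web: 1.4 × 29, A = 40.6 cm², x = 0.7 cm, Ī = 6.631333 cm⁴.
Top flange (beyond web): 8.1 × 1.2, A = 9.72 cm², x = 5.45 cm, Ī = 53.1441 cm⁴.
Bottom flange (beyond web): 8.1 × 1.2, A = 9.72 cm², x = 5.45 cm, Ī = 53.1441 cm⁴.
Centroid: x̄ = ΣA·x / ΣA = 2.237975 cm.
Transfer each piece to the centroidal y-axis using Ī + A·d² with d = x − 2.237975:
  web: d = -1.537975 cm → contributes +102.6652 cm⁴
  top flange (beyond web): d = 3.212025 cm → contributes +153.4264 cm⁴
  bottom flange (beyond web): d = 3.212025 cm → contributes +153.4264 cm⁴
Total I = 409.518 cm⁴.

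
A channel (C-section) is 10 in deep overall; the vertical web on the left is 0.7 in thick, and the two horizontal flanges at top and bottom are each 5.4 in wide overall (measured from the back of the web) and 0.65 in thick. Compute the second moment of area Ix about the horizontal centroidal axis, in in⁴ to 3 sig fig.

Ix ≈ 192 in⁴

Treat the section as a set of non-overlapping primitives; coordinates are from the bounding-box lower-left.
Web: 0.7 × 10, A = 7 in², y = 5 in, Ī = 58.333 in⁴.
Top flange (beyond web): 4.7 × 0.65, A = 3.055 in², y = 9.675 in, Ī = 0.10756 in⁴.
Bottom flange (beyond web): 4.7 × 0.65, A = 3.055 in², y = 0.325 in, Ī = 0.10756 in⁴.
By symmetry the centroid is at mid-height, ȳ = 5 in.
Transfer each piece to the horizontal centroidal axis using Ī + A·d² with d = y − 5:
  web: d = 0 in → contributes +58.333 in⁴
  top flange (beyond web): d = 4.675 in → contributes +66.876 in⁴
  bottom flange (beyond web): d = -4.675 in → contributes +66.876 in⁴
Total I = 192.09 in⁴.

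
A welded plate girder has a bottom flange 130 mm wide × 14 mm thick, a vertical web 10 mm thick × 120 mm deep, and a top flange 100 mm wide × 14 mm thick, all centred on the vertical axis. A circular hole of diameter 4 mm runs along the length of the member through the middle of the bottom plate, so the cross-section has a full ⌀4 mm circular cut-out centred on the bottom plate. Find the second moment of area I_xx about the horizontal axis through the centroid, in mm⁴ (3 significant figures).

I_xx ≈ 1.57 × 10⁷ mm⁴

Treat the section as a set of non-overlapping primitives; coordinates are from the bounding-box lower-left.
Bottom plate: 130 × 14, A = 1 820 mm², y = 7 mm, Ī = 29 727 mm⁴.
Web plate: 10 × 120, A = 1 200 mm², y = 74 mm, Ī = 1 440 000 mm⁴.
Top plate: 100 × 14, A = 1 400 mm², y = 141 mm, Ī = 22 867 mm⁴.
Hole (subtracted): ⌀4, A = 12.566 mm², y = 7 mm, Ī = 12.566 mm⁴.
Centroid: ȳ = ΣA·y / ΣA = 67.806 mm.
Transfer each piece to the horizontal axis through the centroid using Ī + A·d² with d = y − 67.806:
  bottom plate: d = -60.806 mm → contributes +6 759 019 mm⁴
  web plate: d = 6.1936 mm → contributes +1 486 033 mm⁴
  top plate: d = 73.194 mm → contributes +7 523 099 mm⁴
  hole: d = -60.806 mm → contributes −46 476 mm⁴
Total I = 15 721 676 mm⁴.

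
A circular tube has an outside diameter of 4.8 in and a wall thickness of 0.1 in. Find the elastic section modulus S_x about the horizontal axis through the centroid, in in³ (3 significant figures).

Treat the section as a set of non-overlapping primitives; coordinates are from the bounding-box lower-left.
Outer circle: ⌀4.8, A = 18.096 in², y = 2.4 in, Ī = 26.058 in⁴.
Bore (subtracted): ⌀4.6, A = 16.619 in², y = 2.4 in, Ī = 21.979 in⁴.
By symmetry the centroid is at mid-height, ȳ = 2.4 in.
All pieces are centred on the horizontal axis through the centroid, so I = ΣĪ (holes subtracted) = 4.079 in⁴.
Extreme fibre distance c = 2.4 in; S = I/c = 1.6996 in³.

S_x ≈ 1.70 in³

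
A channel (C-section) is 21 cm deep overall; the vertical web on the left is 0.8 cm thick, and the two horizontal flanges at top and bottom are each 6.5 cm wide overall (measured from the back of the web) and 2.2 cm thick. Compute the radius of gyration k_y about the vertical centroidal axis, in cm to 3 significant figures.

Break the section into simple shapes (no overlaps), measuring from the bottom-left corner of the bounding box.
Web: 0.8 × 21, A = 16.8 cm², x = 0.4 cm, Ī = 0.896 cm⁴.
Top flange (beyond web): 5.7 × 2.2, A = 12.54 cm², x = 3.65 cm, Ī = 33.952 cm⁴.
Bottom flange (beyond web): 5.7 × 2.2, A = 12.54 cm², x = 3.65 cm, Ī = 33.952 cm⁴.
Centroid: x̄ = ΣA·x / ΣA = 2.3463 cm.
Transfer each piece to the vertical centroidal axis using Ī + A·d² with d = x − 2.3463:
  web: d = -1.9463 cm → contributes +64.534 cm⁴
  top flange (beyond web): d = 1.3037 cm → contributes +55.266 cm⁴
  bottom flange (beyond web): d = 1.3037 cm → contributes +55.266 cm⁴
Total I = 175.07 cm⁴.
Radius of gyration: k = √(I/A) = √(175.07 / 41.88) = 2.0446 cm.

k_y ≈ 2.04 cm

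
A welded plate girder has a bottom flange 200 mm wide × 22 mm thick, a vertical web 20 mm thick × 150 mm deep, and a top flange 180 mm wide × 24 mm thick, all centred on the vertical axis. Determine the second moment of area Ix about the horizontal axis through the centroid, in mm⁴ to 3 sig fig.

Split into non-overlapping primitives; take the origin at the lower-left of the bounding box.
Bottom plate: 200 × 22, A = 4 400 mm², y = 11 mm, Ī = 177 467 mm⁴.
Web plate: 20 × 150, A = 3 000 mm², y = 97 mm, Ī = 5 625 000 mm⁴.
Top plate: 180 × 24, A = 4 320 mm², y = 184 mm, Ī = 207 360 mm⁴.
Centroid: ȳ = ΣA·y / ΣA = 96.782 mm.
Transfer each piece to the horizontal axis through the centroid using Ī + A·d² with d = y − 96.782:
  bottom plate: d = -85.782 mm → contributes +32 554 769 mm⁴
  web plate: d = 0.21843 mm → contributes +5 625 143 mm⁴
  top plate: d = 87.218 mm → contributes +33 069 836 mm⁴
Total I = 71 249 747 mm⁴.

Ix ≈ 7.12 × 10⁷ mm⁴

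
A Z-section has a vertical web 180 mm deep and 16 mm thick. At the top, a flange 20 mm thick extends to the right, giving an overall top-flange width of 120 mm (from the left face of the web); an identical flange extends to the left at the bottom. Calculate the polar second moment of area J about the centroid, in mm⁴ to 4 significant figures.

J ≈ 5.333 × 10⁷ mm⁴

Treat the section as a set of non-overlapping primitives; coordinates are from the bounding-box lower-left.
Web: 16 × 180, A = 2 880 mm², y = 90 mm, Ī = 7 776 000 mm⁴.
Top flange (beyond web): 104 × 20, A = 2 080 mm², y = 170 mm, Ī = 69333.3 mm⁴.
Bottom flange (beyond web): 104 × 20, A = 2 080 mm², y = 10 mm, Ī = 69333.3 mm⁴.
Centroid: ȳ = ΣA·y / ΣA = 90 mm.
Transfer each piece to the centroidal x-axis using Ī + A·d² with d = y − 90:
  web: d = 0 mm → contributes +7 776 000 mm⁴
  top flange (beyond web): d = 80 mm → contributes +13 381 333 mm⁴
  bottom flange (beyond web): d = -80 mm → contributes +13 381 333 mm⁴
Total I = 34 538 667 mm⁴.
For the y-axis: x̄ = 112 mm.
Repeating about the centroidal y-axis gives I_y = 18 786 987 mm⁴.
Polar second moment: J = I_x + I_y = 53 325 653 mm⁴.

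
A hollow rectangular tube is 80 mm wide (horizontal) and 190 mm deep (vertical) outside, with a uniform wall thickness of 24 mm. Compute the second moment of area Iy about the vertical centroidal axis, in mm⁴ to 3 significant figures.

Split into non-overlapping primitives; take the origin at the lower-left of the bounding box.
Outer rectangle: 80 × 190, A = 15 200 mm², x = 40 mm, Ī = 8 106 667 mm⁴.
Inner void (subtracted): 32 × 142, A = 4 544 mm², x = 40 mm, Ī = 387 755 mm⁴.
By symmetry the centroid is at mid-width, x̄ = 40 mm.
All pieces are centred on the vertical centroidal axis, so I = ΣĪ (holes subtracted) = 7 718 912 mm⁴.

Iy ≈ 7.72 × 10⁶ mm⁴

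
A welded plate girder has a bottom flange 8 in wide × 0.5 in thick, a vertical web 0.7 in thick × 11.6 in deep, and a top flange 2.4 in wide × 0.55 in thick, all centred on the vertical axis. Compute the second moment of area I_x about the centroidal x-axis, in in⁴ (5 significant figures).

Break the section into simple shapes (no overlaps), measuring from the bottom-left corner of the bounding box.
Bottom plate: 8 × 0.5, A = 4 in², y = 0.25 in, Ī = 0.08333333 in⁴.
Web plate: 0.7 × 11.6, A = 8.12 in², y = 6.3 in, Ī = 91.05227 in⁴.
Top plate: 2.4 × 0.55, A = 1.32 in², y = 12.375 in, Ī = 0.033275 in⁴.
Centroid: ȳ = ΣA·y / ΣA = 5.096057 in.
Transfer each piece to the centroidal x-axis using Ī + A·d² with d = y − 5.096057:
  bottom plate: d = -4.846057 in → contributes +94.02039 in⁴
  web plate: d = 1.203943 in → contributes +102.822 in⁴
  top plate: d = 7.278943 in → contributes +69.97086 in⁴
Total I = 266.8133 in⁴.

I_x ≈ 266.81 in⁴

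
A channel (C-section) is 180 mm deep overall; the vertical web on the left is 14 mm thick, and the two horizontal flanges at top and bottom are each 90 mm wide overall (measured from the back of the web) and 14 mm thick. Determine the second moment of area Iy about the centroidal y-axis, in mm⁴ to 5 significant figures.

Split into non-overlapping primitives; take the origin at the lower-left of the bounding box.
Web: 14 × 180, A = 2 520 mm², x = 7 mm, Ī = 41 160 mm⁴.
Top flange (beyond web): 76 × 14, A = 1 064 mm², x = 52 mm, Ī = 512138.7 mm⁴.
Bottom flange (beyond web): 76 × 14, A = 1 064 mm², x = 52 mm, Ī = 512138.7 mm⁴.
Centroid: x̄ = ΣA·x / ΣA = 27.60241 mm.
Transfer each piece to the centroidal y-axis using Ī + A·d² with d = x − 27.60241:
  web: d = -20.60241 mm → contributes +1 110 797 mm⁴
  top flange (beyond web): d = 24.39759 mm → contributes +1 145 477 mm⁴
  bottom flange (beyond web): d = 24.39759 mm → contributes +1 145 477 mm⁴
Total I = 3 401 751 mm⁴.

Iy ≈ 3.4018 × 10⁶ mm⁴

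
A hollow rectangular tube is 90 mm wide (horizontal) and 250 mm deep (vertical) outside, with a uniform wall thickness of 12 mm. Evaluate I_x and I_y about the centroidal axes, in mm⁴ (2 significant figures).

I_x ≈ 5.4 × 10⁷ mm⁴, I_y ≈ 9.8 × 10⁶ mm⁴

Decompose the section into non-overlapping parts with the origin at the bottom-left of its bounding rectangle.
Outer rectangle: 90 × 250, A = 22 500 mm², y = 125 mm, Ī = 117 187 500 mm⁴.
Inner void (subtracted): 66 × 226, A = 14 916 mm², y = 125 mm, Ī = 63 487 468 mm⁴.
By symmetry the centroid is at mid-height, ȳ = 125 mm.
All pieces are centred on the centroidal x-axis, so I = ΣĪ (holes subtracted) = 53 700 032 mm⁴.
Repeating about the centroidal y-axis gives I_y = 9 772 992 mm⁴.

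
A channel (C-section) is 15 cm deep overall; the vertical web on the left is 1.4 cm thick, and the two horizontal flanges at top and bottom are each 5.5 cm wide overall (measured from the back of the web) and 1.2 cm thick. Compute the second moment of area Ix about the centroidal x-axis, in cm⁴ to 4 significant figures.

Ix ≈ 863.4 cm⁴

Break the section into simple shapes (no overlaps), measuring from the bottom-left corner of the bounding box.
Web: 1.4 × 15, A = 21 cm², y = 7.5 cm, Ī = 393.75 cm⁴.
Top flange (beyond web): 4.1 × 1.2, A = 4.92 cm², y = 14.4 cm, Ī = 0.5904 cm⁴.
Bottom flange (beyond web): 4.1 × 1.2, A = 4.92 cm², y = 0.6 cm, Ī = 0.5904 cm⁴.
By symmetry the centroid is at mid-height, ȳ = 7.5 cm.
Transfer each piece to the centroidal x-axis using Ī + A·d² with d = y − 7.5:
  web: d = 0 cm → contributes +393.75 cm⁴
  top flange (beyond web): d = 6.9 cm → contributes +234.832 cm⁴
  bottom flange (beyond web): d = -6.9 cm → contributes +234.832 cm⁴
Total I = 863.413 cm⁴.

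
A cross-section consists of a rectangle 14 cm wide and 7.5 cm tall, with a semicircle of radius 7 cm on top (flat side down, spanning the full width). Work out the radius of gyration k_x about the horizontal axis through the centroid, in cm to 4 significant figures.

Treat the section as a set of non-overlapping primitives; coordinates are from the bounding-box lower-left.
Rectangular body: 14 × 7.5, A = 105 cm², y = 3.75 cm, Ī = 492.188 cm⁴.
Semicircular cap: semicircle r = 7, A = 76.969 cm², y = 10.4709 cm, Ī = 263.526 cm⁴.
Centroid: ȳ = ΣA·y / ΣA = 6.59279 cm.
Transfer each piece to the horizontal axis through the centroid using Ī + A·d² with d = y − 6.59279:
  rectangular body: d = -2.84279 cm → contributes +1340.74 cm⁴
  semicircular cap: d = 3.8781 cm → contributes +1421.11 cm⁴
Total I = 2761.86 cm⁴.
Radius of gyration: k = √(I/A) = √(2761.86 / 181.969) = 3.89585 cm.

k_x ≈ 3.896 cm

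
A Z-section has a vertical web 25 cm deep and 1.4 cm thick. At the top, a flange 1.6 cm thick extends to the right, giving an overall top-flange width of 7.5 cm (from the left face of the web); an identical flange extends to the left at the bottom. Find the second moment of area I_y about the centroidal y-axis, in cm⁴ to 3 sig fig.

Split into non-overlapping primitives; take the origin at the lower-left of the bounding box.
Web: 1.4 × 25, A = 35 cm², x = 6.8 cm, Ī = 5.7167 cm⁴.
Top flange (beyond web): 6.1 × 1.6, A = 9.76 cm², x = 10.55 cm, Ī = 30.264 cm⁴.
Bottom flange (beyond web): 6.1 × 1.6, A = 9.76 cm², x = 3.05 cm, Ī = 30.264 cm⁴.
Centroid: x̄ = ΣA·x / ΣA = 6.8 cm.
Transfer each piece to the centroidal y-axis using Ī + A·d² with d = x − 6.8:
  web: d = 0 cm → contributes +5.7167 cm⁴
  top flange (beyond web): d = 3.75 cm → contributes +167.51 cm⁴
  bottom flange (beyond web): d = -3.75 cm → contributes +167.51 cm⁴
Total I = 340.74 cm⁴.

I_y ≈ 341 cm⁴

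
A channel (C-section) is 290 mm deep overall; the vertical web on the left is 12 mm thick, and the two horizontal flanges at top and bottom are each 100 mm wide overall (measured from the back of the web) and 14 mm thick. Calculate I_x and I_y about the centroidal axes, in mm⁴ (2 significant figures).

Decompose the section into non-overlapping parts with the origin at the bottom-left of its bounding rectangle.
Web: 12 × 290, A = 3 480 mm², y = 145 mm, Ī = 24 389 000 mm⁴.
Top flange (beyond web): 88 × 14, A = 1 232 mm², y = 283 mm, Ī = 20 123 mm⁴.
Bottom flange (beyond web): 88 × 14, A = 1 232 mm², y = 7 mm, Ī = 20 123 mm⁴.
By symmetry the centroid is at mid-height, ȳ = 145 mm.
Transfer each piece to the centroidal x-axis using Ī + A·d² with d = y − 145:
  web: d = 0 mm → contributes +24 389 000 mm⁴
  top flange (beyond web): d = 138 mm → contributes +23 482 331 mm⁴
  bottom flange (beyond web): d = -138 mm → contributes +23 482 331 mm⁴
Total I = 71 353 661 mm⁴.
For the y-axis: x̄ = 26.73 mm.
Repeating about the centroidal y-axis gives I_y = 5 238 322 mm⁴.

I_x ≈ 7.1 × 10⁷ mm⁴, I_y ≈ 5.2 × 10⁶ mm⁴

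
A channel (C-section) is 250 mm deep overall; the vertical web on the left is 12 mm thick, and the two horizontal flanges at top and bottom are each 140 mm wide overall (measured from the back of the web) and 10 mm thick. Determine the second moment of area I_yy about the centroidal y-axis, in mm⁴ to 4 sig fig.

I_yy ≈ 1.030 × 10⁷ mm⁴

Treat the section as a set of non-overlapping primitives; coordinates are from the bounding-box lower-left.
Web: 12 × 250, A = 3 000 mm², x = 6 mm, Ī = 36 000 mm⁴.
Top flange (beyond web): 128 × 10, A = 1 280 mm², x = 76 mm, Ī = 1 747 627 mm⁴.
Bottom flange (beyond web): 128 × 10, A = 1 280 mm², x = 76 mm, Ī = 1 747 627 mm⁴.
Centroid: x̄ = ΣA·x / ΣA = 38.2302 mm.
Transfer each piece to the centroidal y-axis using Ī + A·d² with d = x − 38.2302:
  web: d = -32.2302 mm → contributes +3 152 360 mm⁴
  top flange (beyond web): d = 37.7698 mm → contributes +3 573 619 mm⁴
  bottom flange (beyond web): d = 37.7698 mm → contributes +3 573 619 mm⁴
Total I = 10 299 599 mm⁴.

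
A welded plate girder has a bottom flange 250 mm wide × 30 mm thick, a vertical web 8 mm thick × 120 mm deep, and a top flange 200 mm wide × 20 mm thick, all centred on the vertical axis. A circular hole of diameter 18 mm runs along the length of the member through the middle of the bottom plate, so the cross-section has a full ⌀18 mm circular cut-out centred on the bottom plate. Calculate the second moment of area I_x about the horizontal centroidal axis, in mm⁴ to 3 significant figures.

I_x ≈ 5.65 × 10⁷ mm⁴

Split into non-overlapping primitives; take the origin at the lower-left of the bounding box.
Bottom plate: 250 × 30, A = 7 500 mm², y = 15 mm, Ī = 562 500 mm⁴.
Web plate: 8 × 120, A = 960 mm², y = 90 mm, Ī = 1 152 000 mm⁴.
Top plate: 200 × 20, A = 4 000 mm², y = 160 mm, Ī = 133 333 mm⁴.
Hole (subtracted): ⌀18, A = 254.47 mm², y = 15 mm, Ī = 5 153 mm⁴.
Centroid: ȳ = ΣA·y / ΣA = 68.418 mm.
Transfer each piece to the horizontal centroidal axis using Ī + A·d² with d = y − 68.418:
  bottom plate: d = -53.418 mm → contributes +21 963 945 mm⁴
  web plate: d = 21.582 mm → contributes +1 599 135 mm⁴
  top plate: d = 91.582 mm → contributes +33 682 087 mm⁴
  hole: d = -53.418 mm → contributes −731 287 mm⁴
Total I = 56 513 880 mm⁴.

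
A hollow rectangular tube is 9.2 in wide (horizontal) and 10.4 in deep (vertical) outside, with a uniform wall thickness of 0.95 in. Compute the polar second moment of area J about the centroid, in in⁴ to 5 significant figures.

Break the section into simple shapes (no overlaps), measuring from the bottom-left corner of the bounding box.
Outer rectangle: 9.2 × 10.4, A = 95.68 in², y = 5.2 in, Ī = 862.3957 in⁴.
Inner void (subtracted): 7.3 × 8.5, A = 62.05 in², y = 5.2 in, Ī = 373.5927 in⁴.
By symmetry the centroid is at mid-height, ȳ = 5.2 in.
All pieces are centred on the centroidal x-axis, so I = ΣĪ (holes subtracted) = 488.803 in⁴.
Repeating about the centroidal y-axis gives I_y = 399.3092 in⁴.
Polar second moment: J = I_x + I_y = 888.1123 in⁴.

J ≈ 888.11 in⁴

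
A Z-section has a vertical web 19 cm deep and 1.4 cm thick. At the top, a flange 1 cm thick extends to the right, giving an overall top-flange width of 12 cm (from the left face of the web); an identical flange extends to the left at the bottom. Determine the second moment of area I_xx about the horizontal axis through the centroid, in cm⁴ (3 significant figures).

Treat the section as a set of non-overlapping primitives; coordinates are from the bounding-box lower-left.
Web: 1.4 × 19, A = 26.6 cm², y = 9.5 cm, Ī = 800.22 cm⁴.
Top flange (beyond web): 10.6 × 1, A = 10.6 cm², y = 18.5 cm, Ī = 0.88333 cm⁴.
Bottom flange (beyond web): 10.6 × 1, A = 10.6 cm², y = 0.5 cm, Ī = 0.88333 cm⁴.
Centroid: ȳ = ΣA·y / ΣA = 9.5 cm.
Transfer each piece to the horizontal axis through the centroid using Ī + A·d² with d = y − 9.5:
  web: d = 0 cm → contributes +800.22 cm⁴
  top flange (beyond web): d = 9 cm → contributes +859.48 cm⁴
  bottom flange (beyond web): d = -9 cm → contributes +859.48 cm⁴
Total I = 2519.2 cm⁴.

I_xx ≈ 2520 cm⁴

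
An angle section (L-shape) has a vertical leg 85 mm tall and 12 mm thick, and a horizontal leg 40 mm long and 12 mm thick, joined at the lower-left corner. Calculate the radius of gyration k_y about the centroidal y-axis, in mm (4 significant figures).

k_y ≈ 9.989 mm

Split into non-overlapping primitives; take the origin at the lower-left of the bounding box.
Vertical leg: 12 × 85, A = 1 020 mm², x = 6 mm, Ī = 12 240 mm⁴.
Horizontal leg (remainder): 28 × 12, A = 336 mm², x = 26 mm, Ī = 21 952 mm⁴.
Centroid: x̄ = ΣA·x / ΣA = 10.9558 mm.
Transfer each piece to the centroidal y-axis using Ī + A·d² with d = x − 10.9558:
  vertical leg: d = -4.95575 mm → contributes +37290.7 mm⁴
  horizontal leg (remainder): d = 15.0442 mm → contributes +97998.7 mm⁴
Total I = 135 289 mm⁴.
Radius of gyration: k = √(I/A) = √(135 289 / 1 356) = 9.98854 mm.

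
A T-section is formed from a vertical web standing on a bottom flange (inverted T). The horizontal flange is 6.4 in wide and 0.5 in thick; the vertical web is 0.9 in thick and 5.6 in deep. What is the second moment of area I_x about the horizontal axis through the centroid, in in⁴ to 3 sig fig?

I_x ≈ 31.4 in⁴

Treat the section as a set of non-overlapping primitives; coordinates are from the bounding-box lower-left.
Flange: 6.4 × 0.5, A = 3.2 in², y = 0.25 in, Ī = 0.066667 in⁴.
Web: 0.9 × 5.6, A = 5.04 in², y = 3.3 in, Ī = 13.171 in⁴.
Centroid: ȳ = ΣA·y / ΣA = 2.1155 in.
Transfer each piece to the horizontal axis through the centroid using Ī + A·d² with d = y − 2.1155:
  flange: d = -1.8655 in → contributes +11.203 in⁴
  web: d = 1.1845 in → contributes +20.242 in⁴
Total I = 31.445 in⁴.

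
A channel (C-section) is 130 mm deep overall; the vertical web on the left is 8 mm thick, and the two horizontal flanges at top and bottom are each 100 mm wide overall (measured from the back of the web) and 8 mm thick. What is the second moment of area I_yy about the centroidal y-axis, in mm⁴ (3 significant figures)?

I_yy ≈ 2.57 × 10⁶ mm⁴

Decompose the section into non-overlapping parts with the origin at the bottom-left of its bounding rectangle.
Web: 8 × 130, A = 1 040 mm², x = 4 mm, Ī = 5546.7 mm⁴.
Top flange (beyond web): 92 × 8, A = 736 mm², x = 54 mm, Ī = 519 125 mm⁴.
Bottom flange (beyond web): 92 × 8, A = 736 mm², x = 54 mm, Ī = 519 125 mm⁴.
Centroid: x̄ = ΣA·x / ΣA = 33.299 mm.
Transfer each piece to the centroidal y-axis using Ī + A·d² with d = x − 33.299:
  web: d = -29.299 mm → contributes +898 337 mm⁴
  top flange (beyond web): d = 20.701 mm → contributes +834 513 mm⁴
  bottom flange (beyond web): d = 20.701 mm → contributes +834 513 mm⁴
Total I = 2 567 364 mm⁴.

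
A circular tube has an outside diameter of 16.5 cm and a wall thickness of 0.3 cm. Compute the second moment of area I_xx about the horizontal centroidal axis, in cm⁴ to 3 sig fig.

Split into non-overlapping primitives; take the origin at the lower-left of the bounding box.
Outer circle: ⌀16.5, A = 213.82 cm², y = 8.25 cm, Ī = 3638.4 cm⁴.
Bore (subtracted): ⌀15.9, A = 198.56 cm², y = 8.25 cm, Ī = 3137.3 cm⁴.
By symmetry the centroid is at mid-height, ȳ = 8.25 cm.
All pieces are centred on the horizontal centroidal axis, so I = ΣĪ (holes subtracted) = 501.04 cm⁴.

I_xx ≈ 501 cm⁴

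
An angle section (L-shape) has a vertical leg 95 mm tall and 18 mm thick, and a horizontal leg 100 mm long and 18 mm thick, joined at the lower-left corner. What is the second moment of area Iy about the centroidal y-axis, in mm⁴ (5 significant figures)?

Iy ≈ 2.8537 × 10⁶ mm⁴

Decompose the section into non-overlapping parts with the origin at the bottom-left of its bounding rectangle.
Vertical leg: 18 × 95, A = 1 710 mm², x = 9 mm, Ī = 46 170 mm⁴.
Horizontal leg (remainder): 82 × 18, A = 1 476 mm², x = 59 mm, Ī = 827 052 mm⁴.
Centroid: x̄ = ΣA·x / ΣA = 32.16384 mm.
Transfer each piece to the centroidal y-axis using Ī + A·d² with d = x − 32.16384:
  vertical leg: d = -23.16384 mm → contributes +963693.7 mm⁴
  horizontal leg (remainder): d = 26.83616 mm → contributes +1 890 037 mm⁴
Total I = 2 853 730 mm⁴.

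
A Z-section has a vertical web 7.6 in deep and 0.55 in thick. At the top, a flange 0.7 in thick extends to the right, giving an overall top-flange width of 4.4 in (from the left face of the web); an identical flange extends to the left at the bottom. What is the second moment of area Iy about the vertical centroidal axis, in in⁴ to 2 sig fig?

Iy ≈ 33 in⁴

Decompose the section into non-overlapping parts with the origin at the bottom-left of its bounding rectangle.
Web: 0.55 × 7.6, A = 4.18 in², x = 4.125 in, Ī = 0.1054 in⁴.
Top flange (beyond web): 3.85 × 0.7, A = 2.695 in², x = 6.325 in, Ī = 3.329 in⁴.
Bottom flange (beyond web): 3.85 × 0.7, A = 2.695 in², x = 1.925 in, Ī = 3.329 in⁴.
Centroid: x̄ = ΣA·x / ΣA = 4.125 in.
Transfer each piece to the vertical centroidal axis using Ī + A·d² with d = x − 4.125:
  web: d = 0 in → contributes +0.1054 in⁴
  top flange (beyond web): d = 2.2 in → contributes +16.37 in⁴
  bottom flange (beyond web): d = -2.2 in → contributes +16.37 in⁴
Total I = 32.85 in⁴.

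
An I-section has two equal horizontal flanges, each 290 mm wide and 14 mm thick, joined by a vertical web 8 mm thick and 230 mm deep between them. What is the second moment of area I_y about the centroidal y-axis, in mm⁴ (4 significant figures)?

I_y ≈ 5.692 × 10⁷ mm⁴

Treat the section as a set of non-overlapping primitives; coordinates are from the bounding-box lower-left.
Bottom flange: 290 × 14, A = 4 060 mm², x = 145 mm, Ī = 28 453 833 mm⁴.
Web: 8 × 230, A = 1 840 mm², x = 145 mm, Ī = 9813.33 mm⁴.
Top flange: 290 × 14, A = 4 060 mm², x = 145 mm, Ī = 28 453 833 mm⁴.
By symmetry the centroid is at mid-width, x̄ = 145 mm.
All pieces are centred on the centroidal y-axis, so I = ΣĪ = 56 917 480 mm⁴.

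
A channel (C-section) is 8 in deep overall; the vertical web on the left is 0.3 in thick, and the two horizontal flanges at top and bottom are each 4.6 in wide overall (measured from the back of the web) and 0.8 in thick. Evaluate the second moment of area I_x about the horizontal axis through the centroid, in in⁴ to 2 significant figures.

I_x ≈ 100 in⁴

Split into non-overlapping primitives; take the origin at the lower-left of the bounding box.
Web: 0.3 × 8, A = 2.4 in², y = 4 in, Ī = 12.8 in⁴.
Top flange (beyond web): 4.3 × 0.8, A = 3.44 in², y = 7.6 in, Ī = 0.1835 in⁴.
Bottom flange (beyond web): 4.3 × 0.8, A = 3.44 in², y = 0.4 in, Ī = 0.1835 in⁴.
By symmetry the centroid is at mid-height, ȳ = 4 in.
Transfer each piece to the horizontal axis through the centroid using Ī + A·d² with d = y − 4:
  web: d = 0 in → contributes +12.8 in⁴
  top flange (beyond web): d = 3.6 in → contributes +44.77 in⁴
  bottom flange (beyond web): d = -3.6 in → contributes +44.77 in⁴
Total I = 102.3 in⁴.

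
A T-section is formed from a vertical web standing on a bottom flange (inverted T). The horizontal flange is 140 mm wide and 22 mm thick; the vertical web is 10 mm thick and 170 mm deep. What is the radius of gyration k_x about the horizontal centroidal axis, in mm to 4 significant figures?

Split into non-overlapping primitives; take the origin at the lower-left of the bounding box.
Flange: 140 × 22, A = 3 080 mm², y = 11 mm, Ī = 124 227 mm⁴.
Web: 10 × 170, A = 1 700 mm², y = 107 mm, Ī = 4 094 167 mm⁴.
Centroid: ȳ = ΣA·y / ΣA = 45.1423 mm.
Transfer each piece to the horizontal centroidal axis using Ī + A·d² with d = y − 45.1423:
  flange: d = -34.1423 mm → contributes +3 714 564 mm⁴
  web: d = 61.8577 mm → contributes +10 599 013 mm⁴
Total I = 14 313 577 mm⁴.
Radius of gyration: k = √(I/A) = √(14 313 577 / 4 780) = 54.7218 mm.

k_x ≈ 54.72 mm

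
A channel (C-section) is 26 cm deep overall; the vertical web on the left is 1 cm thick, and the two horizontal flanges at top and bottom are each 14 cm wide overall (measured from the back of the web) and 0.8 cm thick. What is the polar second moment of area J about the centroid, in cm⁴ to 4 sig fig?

J ≈ 5629 cm⁴

Break the section into simple shapes (no overlaps), measuring from the bottom-left corner of the bounding box.
Web: 1 × 26, A = 26 cm², y = 13 cm, Ī = 1464.67 cm⁴.
Top flange (beyond web): 13 × 0.8, A = 10.4 cm², y = 25.6 cm, Ī = 0.554667 cm⁴.
Bottom flange (beyond web): 13 × 0.8, A = 10.4 cm², y = 0.4 cm, Ī = 0.554667 cm⁴.
By symmetry the centroid is at mid-height, ȳ = 13 cm.
Transfer each piece to the centroidal x-axis using Ī + A·d² with d = y − 13:
  web: d = 0 cm → contributes +1464.67 cm⁴
  top flange (beyond web): d = 12.6 cm → contributes +1651.66 cm⁴
  bottom flange (beyond web): d = -12.6 cm → contributes +1651.66 cm⁴
Total I = 4767.98 cm⁴.
For the y-axis: x̄ = 3.61111 cm.
Repeating about the centroidal y-axis gives I_y = 861.322 cm⁴.
Polar second moment: J = I_x + I_y = 5629.31 cm⁴.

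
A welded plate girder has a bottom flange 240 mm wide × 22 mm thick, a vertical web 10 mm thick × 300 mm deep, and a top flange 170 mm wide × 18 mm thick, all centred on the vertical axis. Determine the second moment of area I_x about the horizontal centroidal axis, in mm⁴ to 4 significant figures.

Break the section into simple shapes (no overlaps), measuring from the bottom-left corner of the bounding box.
Bottom plate: 240 × 22, A = 5 280 mm², y = 11 mm, Ī = 212 960 mm⁴.
Web plate: 10 × 300, A = 3 000 mm², y = 172 mm, Ī = 22 500 000 mm⁴.
Top plate: 170 × 18, A = 3 060 mm², y = 331 mm, Ī = 82 620 mm⁴.
Centroid: ȳ = ΣA·y / ΣA = 139.942 mm.
Transfer each piece to the horizontal centroidal axis using Ī + A·d² with d = y − 139.942:
  bottom plate: d = -128.942 mm → contributes +87 998 174 mm⁴
  web plate: d = 32.0582 mm → contributes +25 583 185 mm⁴
  top plate: d = 191.058 mm → contributes +111 782 523 mm⁴
Total I = 225 363 882 mm⁴.

I_x ≈ 2.254 × 10⁸ mm⁴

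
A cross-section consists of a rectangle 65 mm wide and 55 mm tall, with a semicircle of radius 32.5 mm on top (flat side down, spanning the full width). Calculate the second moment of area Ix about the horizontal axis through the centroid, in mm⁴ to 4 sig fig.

Split into non-overlapping primitives; take the origin at the lower-left of the bounding box.
Rectangular body: 65 × 55, A = 3 575 mm², y = 27.5 mm, Ī = 901 198 mm⁴.
Semicircular cap: semicircle r = 32.5, A = 1659.15 mm², y = 68.7934 mm, Ī = 122 452 mm⁴.
Centroid: ȳ = ΣA·y / ΣA = 40.5894 mm.
Transfer each piece to the horizontal axis through the centroid using Ī + A·d² with d = y − 40.5894:
  rectangular body: d = -13.0894 mm → contributes +1 513 715 mm⁴
  semicircular cap: d = 28.204 mm → contributes +1 442 250 mm⁴
Total I = 2 955 965 mm⁴.

Ix ≈ 2.956 × 10⁶ mm⁴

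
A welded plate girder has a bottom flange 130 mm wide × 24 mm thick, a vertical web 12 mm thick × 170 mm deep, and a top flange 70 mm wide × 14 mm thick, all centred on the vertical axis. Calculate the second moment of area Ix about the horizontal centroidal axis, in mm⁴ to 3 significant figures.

Ix ≈ 3.54 × 10⁷ mm⁴

Split into non-overlapping primitives; take the origin at the lower-left of the bounding box.
Bottom plate: 130 × 24, A = 3 120 mm², y = 12 mm, Ī = 149 760 mm⁴.
Web plate: 12 × 170, A = 2 040 mm², y = 109 mm, Ī = 4 913 000 mm⁴.
Top plate: 70 × 14, A = 980 mm², y = 201 mm, Ī = 16 007 mm⁴.
Centroid: ȳ = ΣA·y / ΣA = 74.394 mm.
Transfer each piece to the horizontal centroidal axis using Ī + A·d² with d = y − 74.394:
  bottom plate: d = -62.394 mm → contributes +12 296 008 mm⁴
  web plate: d = 34.606 mm → contributes +7 356 034 mm⁴
  top plate: d = 126.61 mm → contributes +15 724 470 mm⁴
Total I = 35 376 513 mm⁴.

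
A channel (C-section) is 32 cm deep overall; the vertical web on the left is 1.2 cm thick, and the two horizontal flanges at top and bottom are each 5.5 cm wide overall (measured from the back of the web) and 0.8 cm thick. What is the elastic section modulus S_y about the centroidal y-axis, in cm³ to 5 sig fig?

Treat the section as a set of non-overlapping primitives; coordinates are from the bounding-box lower-left.
Web: 1.2 × 32, A = 38.4 cm², x = 0.6 cm, Ī = 4.608 cm⁴.
Top flange (beyond web): 4.3 × 0.8, A = 3.44 cm², x = 3.35 cm, Ī = 5.300467 cm⁴.
Bottom flange (beyond web): 4.3 × 0.8, A = 3.44 cm², x = 3.35 cm, Ī = 5.300467 cm⁴.
Centroid: x̄ = ΣA·x / ΣA = 1.017845 cm.
Transfer each piece to the centroidal y-axis using Ī + A·d² with d = x − 1.017845:
  web: d = -0.4178445 cm → contributes +11.31241 cm⁴
  top flange (beyond web): d = 2.332155 cm → contributes +24.01045 cm⁴
  bottom flange (beyond web): d = 2.332155 cm → contributes +24.01045 cm⁴
Total I = 59.33331 cm⁴.
Extreme fibre distance c = 4.482155 cm; S = I/c = 13.23767 cm³.

S_y ≈ 13.238 cm³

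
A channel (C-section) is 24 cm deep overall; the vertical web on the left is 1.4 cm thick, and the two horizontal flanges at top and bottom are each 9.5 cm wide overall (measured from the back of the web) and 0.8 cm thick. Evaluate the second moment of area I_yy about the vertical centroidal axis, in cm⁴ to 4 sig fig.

Split into non-overlapping primitives; take the origin at the lower-left of the bounding box.
Web: 1.4 × 24, A = 33.6 cm², x = 0.7 cm, Ī = 5.488 cm⁴.
Top flange (beyond web): 8.1 × 0.8, A = 6.48 cm², x = 5.45 cm, Ī = 35.4294 cm⁴.
Bottom flange (beyond web): 8.1 × 0.8, A = 6.48 cm², x = 5.45 cm, Ī = 35.4294 cm⁴.
Centroid: x̄ = ΣA·x / ΣA = 2.02216 cm.
Transfer each piece to the vertical centroidal axis using Ī + A·d² with d = x − 2.02216:
  web: d = -1.32216 cm → contributes +64.2248 cm⁴
  top flange (beyond web): d = 3.42784 cm → contributes +111.57 cm⁴
  bottom flange (beyond web): d = 3.42784 cm → contributes +111.57 cm⁴
Total I = 287.364 cm⁴.

I_yy ≈ 287.4 cm⁴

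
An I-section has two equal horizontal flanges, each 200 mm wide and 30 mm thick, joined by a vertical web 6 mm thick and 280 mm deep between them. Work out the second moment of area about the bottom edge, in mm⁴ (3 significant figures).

I_base ≈ 6.96 × 10⁸ mm⁴

Split into non-overlapping primitives; take the origin at the lower-left of the bounding box.
Bottom flange: 200 × 30, A = 6 000 mm², y = 15 mm, Ī = 450 000 mm⁴.
Web: 6 × 280, A = 1 680 mm², y = 170 mm, Ī = 10 976 000 mm⁴.
Top flange: 200 × 30, A = 6 000 mm², y = 325 mm, Ī = 450 000 mm⁴.
Transfer each piece to the bottom edge using Ī + A·d² with d = y − 0:
  bottom flange: d = 15 mm → contributes +1 800 000 mm⁴
  web: d = 170 mm → contributes +59 528 000 mm⁴
  top flange: d = 325 mm → contributes +634 200 000 mm⁴
Total I = 695 528 000 mm⁴.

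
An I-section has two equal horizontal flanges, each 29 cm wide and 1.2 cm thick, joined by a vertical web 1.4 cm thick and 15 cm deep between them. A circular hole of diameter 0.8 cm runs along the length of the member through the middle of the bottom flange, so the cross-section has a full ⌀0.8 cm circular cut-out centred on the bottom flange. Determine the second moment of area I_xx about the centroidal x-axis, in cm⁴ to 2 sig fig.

I_xx ≈ 4900 cm⁴

Treat the section as a set of non-overlapping primitives; coordinates are from the bounding-box lower-left.
Bottom flange: 29 × 1.2, A = 34.8 cm², y = 0.6 cm, Ī = 4.176 cm⁴.
Web: 1.4 × 15, A = 21 cm², y = 8.7 cm, Ī = 393.8 cm⁴.
Top flange: 29 × 1.2, A = 34.8 cm², y = 16.8 cm, Ī = 4.176 cm⁴.
Hole (subtracted): ⌀0.8, A = 0.5027 cm², y = 0.6 cm, Ī = 0.02011 cm⁴.
Centroid: ȳ = ΣA·y / ΣA = 8.745 cm.
Transfer each piece to the centroidal x-axis using Ī + A·d² with d = y − 8.745:
  bottom flange: d = -8.145 cm → contributes +2 313 cm⁴
  web: d = -0.04519 cm → contributes +393.8 cm⁴
  top flange: d = 8.055 cm → contributes +2 262 cm⁴
  hole: d = -8.145 cm → contributes −33.37 cm⁴
Total I = 4 935 cm⁴.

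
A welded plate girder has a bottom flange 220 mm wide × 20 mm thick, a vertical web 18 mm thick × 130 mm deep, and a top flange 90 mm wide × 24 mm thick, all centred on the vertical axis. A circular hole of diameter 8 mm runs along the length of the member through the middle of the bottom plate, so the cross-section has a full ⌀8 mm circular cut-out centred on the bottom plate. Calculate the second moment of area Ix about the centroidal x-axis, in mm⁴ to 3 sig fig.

Decompose the section into non-overlapping parts with the origin at the bottom-left of its bounding rectangle.
Bottom plate: 220 × 20, A = 4 400 mm², y = 10 mm, Ī = 146 667 mm⁴.
Web plate: 18 × 130, A = 2 340 mm², y = 85 mm, Ī = 3 295 500 mm⁴.
Top plate: 90 × 24, A = 2 160 mm², y = 162 mm, Ī = 103 680 mm⁴.
Hole (subtracted): ⌀8, A = 50.265 mm², y = 10 mm, Ī = 201.06 mm⁴.
Centroid: ȳ = ΣA·y / ΣA = 66.931 mm.
Transfer each piece to the centroidal x-axis using Ī + A·d² with d = y − 66.931:
  bottom plate: d = -56.931 mm → contributes +14 407 437 mm⁴
  web plate: d = 18.069 mm → contributes +4 059 524 mm⁴
  top plate: d = 95.069 mm → contributes +19 626 204 mm⁴
  hole: d = -56.931 mm → contributes −163 116 mm⁴
Total I = 37 930 050 mm⁴.

Ix ≈ 3.79 × 10⁷ mm⁴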